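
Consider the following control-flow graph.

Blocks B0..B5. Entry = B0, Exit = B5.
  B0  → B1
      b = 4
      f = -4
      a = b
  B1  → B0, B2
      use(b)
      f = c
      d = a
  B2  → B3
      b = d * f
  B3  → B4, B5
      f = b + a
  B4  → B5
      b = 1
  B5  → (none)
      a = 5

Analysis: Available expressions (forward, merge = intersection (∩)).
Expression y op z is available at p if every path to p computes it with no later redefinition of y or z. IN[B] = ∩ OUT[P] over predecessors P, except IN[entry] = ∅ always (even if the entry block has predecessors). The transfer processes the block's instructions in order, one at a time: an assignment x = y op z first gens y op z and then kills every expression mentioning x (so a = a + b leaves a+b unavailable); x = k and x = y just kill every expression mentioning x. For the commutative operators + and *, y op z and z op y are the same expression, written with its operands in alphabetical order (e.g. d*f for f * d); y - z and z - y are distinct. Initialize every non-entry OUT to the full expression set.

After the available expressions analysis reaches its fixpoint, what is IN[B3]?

Per-block solution:
  B0:  IN={}  OUT={}
  B1:  IN={}  OUT={}
  B2:  IN={}  OUT={d*f}
  B3:  IN={d*f}  OUT={a+b}
  B4:  IN={a+b}  OUT={}
  B5:  IN={}  OUT={}

Merge at B3: IN[B3] = OUT[B2] = {d*f}

Answer: {d*f}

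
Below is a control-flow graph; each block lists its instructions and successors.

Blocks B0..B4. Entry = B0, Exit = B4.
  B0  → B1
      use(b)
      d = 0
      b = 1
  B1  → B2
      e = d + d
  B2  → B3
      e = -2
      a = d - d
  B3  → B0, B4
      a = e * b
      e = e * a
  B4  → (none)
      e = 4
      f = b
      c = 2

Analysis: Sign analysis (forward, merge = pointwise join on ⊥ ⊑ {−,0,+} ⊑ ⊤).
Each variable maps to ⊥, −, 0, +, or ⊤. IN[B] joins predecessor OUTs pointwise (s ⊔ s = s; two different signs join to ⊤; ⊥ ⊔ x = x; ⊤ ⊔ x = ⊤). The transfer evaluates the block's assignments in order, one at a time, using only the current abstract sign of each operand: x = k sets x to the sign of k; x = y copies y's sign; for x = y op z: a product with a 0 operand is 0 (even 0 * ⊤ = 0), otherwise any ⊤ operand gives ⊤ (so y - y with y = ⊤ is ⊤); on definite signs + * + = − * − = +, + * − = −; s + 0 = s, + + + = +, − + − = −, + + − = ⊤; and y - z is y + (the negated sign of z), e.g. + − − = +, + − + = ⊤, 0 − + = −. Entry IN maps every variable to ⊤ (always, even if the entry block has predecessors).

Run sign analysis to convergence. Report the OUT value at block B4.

Answer: {a: -, b: +, c: +, d: 0, e: +, f: +}

Trace:
Per-block solution:
  B0: | IN=(all ⊤) | OUT={b:+, d:0; rest ⊤}
  B1: | IN={b:+, d:0; rest ⊤} | OUT={b:+, d:0, e:0; rest ⊤}
  B2: | IN={b:+, d:0, e:0; rest ⊤} | OUT={a:0, b:+, d:0, e:-; rest ⊤}
  B3: | IN={a:0, b:+, d:0, e:-; rest ⊤} | OUT={a:-, b:+, d:0, e:+; rest ⊤}
  B4: | IN={a:-, b:+, d:0, e:+; rest ⊤} | OUT={a:-, b:+, c:+, d:0, e:+, f:+; rest ⊤}

Merge at B4: IN[B4] = OUT[B3] = {a: -, b: +, c: ⊤, d: 0, e: +, f: ⊤}
Applying B4's transfer function to that IN value gives OUT[B4] (row B4 above).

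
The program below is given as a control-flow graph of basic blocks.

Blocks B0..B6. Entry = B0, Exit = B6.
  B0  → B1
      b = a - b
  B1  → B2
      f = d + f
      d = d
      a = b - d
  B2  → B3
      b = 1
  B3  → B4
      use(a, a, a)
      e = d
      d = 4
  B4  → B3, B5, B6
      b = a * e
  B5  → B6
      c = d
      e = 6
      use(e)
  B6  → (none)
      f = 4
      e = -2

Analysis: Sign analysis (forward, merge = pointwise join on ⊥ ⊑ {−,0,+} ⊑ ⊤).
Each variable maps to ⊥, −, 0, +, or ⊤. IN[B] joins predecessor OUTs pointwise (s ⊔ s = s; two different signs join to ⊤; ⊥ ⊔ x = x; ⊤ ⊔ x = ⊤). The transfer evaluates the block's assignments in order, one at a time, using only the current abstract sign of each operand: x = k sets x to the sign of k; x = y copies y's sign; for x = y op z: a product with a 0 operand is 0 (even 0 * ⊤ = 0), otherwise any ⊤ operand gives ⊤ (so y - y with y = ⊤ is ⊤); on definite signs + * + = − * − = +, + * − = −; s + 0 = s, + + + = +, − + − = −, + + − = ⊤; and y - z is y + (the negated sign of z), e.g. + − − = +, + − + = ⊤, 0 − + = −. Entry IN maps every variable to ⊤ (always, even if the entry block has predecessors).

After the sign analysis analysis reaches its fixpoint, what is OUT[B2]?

Answer: {a: ⊤, b: +, c: ⊤, d: ⊤, e: ⊤, f: ⊤}

Derivation:
Converged values:
  B0:  IN=(all ⊤)  OUT=(all ⊤)
  B1:  IN=(all ⊤)  OUT=(all ⊤)
  B2:  IN=(all ⊤)  OUT={b:+; rest ⊤}
  B3:  IN=(all ⊤)  OUT={d:+; rest ⊤}
  B4:  IN={d:+; rest ⊤}  OUT={d:+; rest ⊤}
  B5:  IN={d:+; rest ⊤}  OUT={c:+, d:+, e:+; rest ⊤}
  B6:  IN={d:+; rest ⊤}  OUT={d:+, e:-, f:+; rest ⊤}

Merge at B2: IN[B2] = OUT[B1] = {a: ⊤, b: ⊤, c: ⊤, d: ⊤, e: ⊤, f: ⊤}
Applying B2's transfer function to that IN value gives OUT[B2] (row B2 above).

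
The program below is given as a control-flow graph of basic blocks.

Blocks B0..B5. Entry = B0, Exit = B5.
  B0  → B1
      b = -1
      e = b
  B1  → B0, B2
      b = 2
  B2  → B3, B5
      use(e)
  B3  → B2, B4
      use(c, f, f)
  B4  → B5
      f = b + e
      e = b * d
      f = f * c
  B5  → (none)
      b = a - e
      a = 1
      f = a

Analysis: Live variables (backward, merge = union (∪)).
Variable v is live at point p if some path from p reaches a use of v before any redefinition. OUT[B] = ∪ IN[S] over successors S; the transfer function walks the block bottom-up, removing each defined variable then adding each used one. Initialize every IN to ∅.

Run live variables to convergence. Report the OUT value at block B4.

Per-block solution:
  B0:  IN={a, c, d, f}  OUT={a, c, d, e, f}
  B1:  IN={a, c, d, e, f}  OUT={a, b, c, d, e, f}
  B2:  IN={a, b, c, d, e, f}  OUT={a, b, c, d, e, f}
  B3:  IN={a, b, c, d, e, f}  OUT={a, b, c, d, e, f}
  B4:  IN={a, b, c, d, e}  OUT={a, e}
  B5:  IN={a, e}  OUT={}

Merge at B4: OUT[B4] = IN[B5] = {a, e}

Answer: {a, e}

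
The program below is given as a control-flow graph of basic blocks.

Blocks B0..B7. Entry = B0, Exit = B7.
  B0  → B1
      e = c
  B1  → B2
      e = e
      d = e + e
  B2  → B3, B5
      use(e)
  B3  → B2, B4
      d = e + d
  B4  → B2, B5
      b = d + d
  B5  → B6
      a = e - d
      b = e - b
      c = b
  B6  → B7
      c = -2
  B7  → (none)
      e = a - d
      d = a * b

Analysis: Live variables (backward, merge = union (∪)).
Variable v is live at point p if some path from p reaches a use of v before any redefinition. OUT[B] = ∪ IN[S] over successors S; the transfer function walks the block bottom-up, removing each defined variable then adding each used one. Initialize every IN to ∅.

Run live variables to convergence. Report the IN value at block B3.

Per-block solution:
  B0:  IN={b, c}  OUT={b, e}
  B1:  IN={b, e}  OUT={b, d, e}
  B2:  IN={b, d, e}  OUT={b, d, e}
  B3:  IN={b, d, e}  OUT={b, d, e}
  B4:  IN={d, e}  OUT={b, d, e}
  B5:  IN={b, d, e}  OUT={a, b, d}
  B6:  IN={a, b, d}  OUT={a, b, d}
  B7:  IN={a, b, d}  OUT={}

Merge at B3: OUT[B3] = IN[B2] ⊔ IN[B4] = {b, d, e}
Applying B3's transfer function to that OUT value gives IN[B3] (row B3 above).

Answer: {b, d, e}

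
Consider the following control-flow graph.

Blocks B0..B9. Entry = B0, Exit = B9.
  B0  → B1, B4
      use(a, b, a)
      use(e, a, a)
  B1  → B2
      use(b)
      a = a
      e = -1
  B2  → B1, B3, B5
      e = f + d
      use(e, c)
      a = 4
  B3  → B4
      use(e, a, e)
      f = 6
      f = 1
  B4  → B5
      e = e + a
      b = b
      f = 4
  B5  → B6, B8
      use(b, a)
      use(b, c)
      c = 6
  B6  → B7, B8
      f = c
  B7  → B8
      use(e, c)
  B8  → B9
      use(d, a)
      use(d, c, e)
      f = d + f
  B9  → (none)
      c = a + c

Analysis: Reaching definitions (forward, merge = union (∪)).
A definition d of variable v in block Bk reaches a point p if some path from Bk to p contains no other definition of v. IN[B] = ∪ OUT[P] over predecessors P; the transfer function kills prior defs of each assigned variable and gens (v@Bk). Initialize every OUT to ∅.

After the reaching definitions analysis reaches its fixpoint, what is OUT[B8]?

Answer: {a@B2, b@B4, c@B5, e@B2, e@B4, f@B8}

Trace:
Fixpoint table:
  B0:   IN={}   OUT={}
  B1:   IN={a@B2, e@B2}   OUT={a@B1, e@B1}
  B2:   IN={a@B1, e@B1}   OUT={a@B2, e@B2}
  B3:   IN={a@B2, e@B2}   OUT={a@B2, e@B2, f@B3}
  B4:   IN={a@B2, e@B2, f@B3}   OUT={a@B2, b@B4, e@B4, f@B4}
  B5:   IN={a@B2, b@B4, e@B2, e@B4, f@B4}   OUT={a@B2, b@B4, c@B5, e@B2, e@B4, f@B4}
  B6:   IN={a@B2, b@B4, c@B5, e@B2, e@B4, f@B4}   OUT={a@B2, b@B4, c@B5, e@B2, e@B4, f@B6}
  B7:   IN={a@B2, b@B4, c@B5, e@B2, e@B4, f@B6}   OUT={a@B2, b@B4, c@B5, e@B2, e@B4, f@B6}
  B8:   IN={a@B2, b@B4, c@B5, e@B2, e@B4, f@B4, f@B6}   OUT={a@B2, b@B4, c@B5, e@B2, e@B4, f@B8}
  B9:   IN={a@B2, b@B4, c@B5, e@B2, e@B4, f@B8}   OUT={a@B2, b@B4, c@B9, e@B2, e@B4, f@B8}

Merge at B8: IN[B8] = OUT[B5] ⊔ OUT[B6] ⊔ OUT[B7] = {a@B2, b@B4, c@B5, e@B2, e@B4, f@B4, f@B6}
Applying B8's transfer function to that IN value gives OUT[B8] (row B8 above).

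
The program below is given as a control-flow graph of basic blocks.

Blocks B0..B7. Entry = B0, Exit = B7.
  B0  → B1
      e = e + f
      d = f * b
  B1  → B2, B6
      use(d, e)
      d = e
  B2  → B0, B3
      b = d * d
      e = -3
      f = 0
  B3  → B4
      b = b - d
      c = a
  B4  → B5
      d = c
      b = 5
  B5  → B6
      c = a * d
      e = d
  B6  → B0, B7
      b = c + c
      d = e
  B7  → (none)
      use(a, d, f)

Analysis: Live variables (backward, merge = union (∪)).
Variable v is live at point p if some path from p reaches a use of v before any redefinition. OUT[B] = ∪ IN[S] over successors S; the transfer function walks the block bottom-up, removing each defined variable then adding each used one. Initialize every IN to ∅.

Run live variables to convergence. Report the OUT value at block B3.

Answer: {a, c, f}

Working:
Converged values:
  B0:  IN={a, b, c, e, f}  OUT={a, c, d, e, f}
  B1:  IN={a, c, d, e, f}  OUT={a, c, d, e, f}
  B2:  IN={a, c, d}  OUT={a, b, c, d, e, f}
  B3:  IN={a, b, d, f}  OUT={a, c, f}
  B4:  IN={a, c, f}  OUT={a, d, f}
  B5:  IN={a, d, f}  OUT={a, c, e, f}
  B6:  IN={a, c, e, f}  OUT={a, b, c, d, e, f}
  B7:  IN={a, d, f}  OUT={}

Merge at B3: OUT[B3] = IN[B4] = {a, c, f}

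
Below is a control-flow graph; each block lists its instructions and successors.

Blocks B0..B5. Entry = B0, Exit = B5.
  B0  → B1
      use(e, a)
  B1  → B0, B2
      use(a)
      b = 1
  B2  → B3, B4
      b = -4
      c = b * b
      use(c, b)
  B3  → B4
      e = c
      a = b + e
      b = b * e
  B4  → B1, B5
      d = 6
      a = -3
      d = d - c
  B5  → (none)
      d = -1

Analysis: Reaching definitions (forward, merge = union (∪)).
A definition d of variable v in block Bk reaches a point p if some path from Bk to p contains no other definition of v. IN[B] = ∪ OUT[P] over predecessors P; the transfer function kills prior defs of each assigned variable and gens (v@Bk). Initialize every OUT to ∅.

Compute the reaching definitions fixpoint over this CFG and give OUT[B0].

Answer: {a@B4, b@B1, c@B2, d@B4, e@B3}

Derivation:
Per-block solution:
  B0:  IN={a@B4, b@B1, c@B2, d@B4, e@B3}  OUT={a@B4, b@B1, c@B2, d@B4, e@B3}
  B1:  IN={a@B4, b@B1, b@B2, b@B3, c@B2, d@B4, e@B3}  OUT={a@B4, b@B1, c@B2, d@B4, e@B3}
  B2:  IN={a@B4, b@B1, c@B2, d@B4, e@B3}  OUT={a@B4, b@B2, c@B2, d@B4, e@B3}
  B3:  IN={a@B4, b@B2, c@B2, d@B4, e@B3}  OUT={a@B3, b@B3, c@B2, d@B4, e@B3}
  B4:  IN={a@B3, a@B4, b@B2, b@B3, c@B2, d@B4, e@B3}  OUT={a@B4, b@B2, b@B3, c@B2, d@B4, e@B3}
  B5:  IN={a@B4, b@B2, b@B3, c@B2, d@B4, e@B3}  OUT={a@B4, b@B2, b@B3, c@B2, d@B5, e@B3}

Merge at B0 (entry node, so the boundary value {} is joined with the incoming edge(s)): IN[B0] = {} ⊔ OUT[B1] = {a@B4, b@B1, c@B2, d@B4, e@B3}
Applying B0's transfer function to that IN value gives OUT[B0] (row B0 above).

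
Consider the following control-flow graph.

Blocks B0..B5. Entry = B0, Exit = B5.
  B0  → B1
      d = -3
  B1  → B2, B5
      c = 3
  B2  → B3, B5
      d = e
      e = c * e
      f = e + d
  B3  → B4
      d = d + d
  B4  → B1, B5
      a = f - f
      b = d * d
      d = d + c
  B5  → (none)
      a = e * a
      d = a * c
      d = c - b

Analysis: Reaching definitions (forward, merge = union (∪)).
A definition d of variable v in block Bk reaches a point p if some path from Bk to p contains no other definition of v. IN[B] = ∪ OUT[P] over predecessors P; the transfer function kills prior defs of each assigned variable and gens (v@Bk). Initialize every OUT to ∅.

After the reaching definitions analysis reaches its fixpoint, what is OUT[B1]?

Answer: {a@B4, b@B4, c@B1, d@B0, d@B4, e@B2, f@B2}

Derivation:
Fixpoint table:
  B0:   IN={}   OUT={d@B0}
  B1:   IN={a@B4, b@B4, c@B1, d@B0, d@B4, e@B2, f@B2}   OUT={a@B4, b@B4, c@B1, d@B0, d@B4, e@B2, f@B2}
  B2:   IN={a@B4, b@B4, c@B1, d@B0, d@B4, e@B2, f@B2}   OUT={a@B4, b@B4, c@B1, d@B2, e@B2, f@B2}
  B3:   IN={a@B4, b@B4, c@B1, d@B2, e@B2, f@B2}   OUT={a@B4, b@B4, c@B1, d@B3, e@B2, f@B2}
  B4:   IN={a@B4, b@B4, c@B1, d@B3, e@B2, f@B2}   OUT={a@B4, b@B4, c@B1, d@B4, e@B2, f@B2}
  B5:   IN={a@B4, b@B4, c@B1, d@B0, d@B2, d@B4, e@B2, f@B2}   OUT={a@B5, b@B4, c@B1, d@B5, e@B2, f@B2}

Merge at B1: IN[B1] = OUT[B0] ⊔ OUT[B4] = {a@B4, b@B4, c@B1, d@B0, d@B4, e@B2, f@B2}
Applying B1's transfer function to that IN value gives OUT[B1] (row B1 above).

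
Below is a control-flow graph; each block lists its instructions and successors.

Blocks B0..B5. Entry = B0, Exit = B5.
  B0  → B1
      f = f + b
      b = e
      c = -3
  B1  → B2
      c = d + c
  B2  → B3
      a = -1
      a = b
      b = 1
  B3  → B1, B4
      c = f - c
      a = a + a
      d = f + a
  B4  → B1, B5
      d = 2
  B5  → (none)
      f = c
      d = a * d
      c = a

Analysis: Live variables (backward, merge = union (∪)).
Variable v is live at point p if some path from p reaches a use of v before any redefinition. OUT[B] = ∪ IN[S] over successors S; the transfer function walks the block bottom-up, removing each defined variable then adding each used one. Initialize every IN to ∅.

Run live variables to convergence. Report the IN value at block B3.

Converged values:
  B0:  IN={b, d, e, f}  OUT={b, c, d, f}
  B1:  IN={b, c, d, f}  OUT={b, c, f}
  B2:  IN={b, c, f}  OUT={a, b, c, f}
  B3:  IN={a, b, c, f}  OUT={a, b, c, d, f}
  B4:  IN={a, b, c, f}  OUT={a, b, c, d, f}
  B5:  IN={a, c, d}  OUT={}

Merge at B3: OUT[B3] = IN[B1] ⊔ IN[B4] = {a, b, c, d, f}
Applying B3's transfer function to that OUT value gives IN[B3] (row B3 above).

Answer: {a, b, c, f}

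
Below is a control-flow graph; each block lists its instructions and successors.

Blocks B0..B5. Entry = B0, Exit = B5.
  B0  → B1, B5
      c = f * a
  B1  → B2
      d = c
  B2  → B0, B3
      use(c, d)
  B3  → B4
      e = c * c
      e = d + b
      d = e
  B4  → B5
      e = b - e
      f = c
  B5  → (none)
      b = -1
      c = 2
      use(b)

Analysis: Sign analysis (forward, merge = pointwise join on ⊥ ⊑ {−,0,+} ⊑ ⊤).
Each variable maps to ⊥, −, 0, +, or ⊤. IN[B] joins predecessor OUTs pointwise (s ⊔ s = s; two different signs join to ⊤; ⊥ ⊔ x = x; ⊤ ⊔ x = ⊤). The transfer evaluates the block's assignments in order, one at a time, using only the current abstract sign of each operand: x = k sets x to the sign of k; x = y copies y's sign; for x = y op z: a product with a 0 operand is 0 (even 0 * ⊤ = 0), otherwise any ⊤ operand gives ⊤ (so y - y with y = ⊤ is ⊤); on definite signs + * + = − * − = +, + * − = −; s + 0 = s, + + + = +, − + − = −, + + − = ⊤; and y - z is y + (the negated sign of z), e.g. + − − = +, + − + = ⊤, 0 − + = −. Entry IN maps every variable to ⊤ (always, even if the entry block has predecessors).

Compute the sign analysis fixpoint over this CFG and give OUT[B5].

Answer: {a: ⊤, b: -, c: +, d: ⊤, e: ⊤, f: ⊤}

Trace:
Fixpoint table:
  B0: | IN=(all ⊤) | OUT=(all ⊤)
  B1: | IN=(all ⊤) | OUT=(all ⊤)
  B2: | IN=(all ⊤) | OUT=(all ⊤)
  B3: | IN=(all ⊤) | OUT=(all ⊤)
  B4: | IN=(all ⊤) | OUT=(all ⊤)
  B5: | IN=(all ⊤) | OUT={b:-, c:+; rest ⊤}

Merge at B5: IN[B5] = OUT[B0] ⊔ OUT[B4] = {a: ⊤, b: ⊤, c: ⊤, d: ⊤, e: ⊤, f: ⊤}
Applying B5's transfer function to that IN value gives OUT[B5] (row B5 above).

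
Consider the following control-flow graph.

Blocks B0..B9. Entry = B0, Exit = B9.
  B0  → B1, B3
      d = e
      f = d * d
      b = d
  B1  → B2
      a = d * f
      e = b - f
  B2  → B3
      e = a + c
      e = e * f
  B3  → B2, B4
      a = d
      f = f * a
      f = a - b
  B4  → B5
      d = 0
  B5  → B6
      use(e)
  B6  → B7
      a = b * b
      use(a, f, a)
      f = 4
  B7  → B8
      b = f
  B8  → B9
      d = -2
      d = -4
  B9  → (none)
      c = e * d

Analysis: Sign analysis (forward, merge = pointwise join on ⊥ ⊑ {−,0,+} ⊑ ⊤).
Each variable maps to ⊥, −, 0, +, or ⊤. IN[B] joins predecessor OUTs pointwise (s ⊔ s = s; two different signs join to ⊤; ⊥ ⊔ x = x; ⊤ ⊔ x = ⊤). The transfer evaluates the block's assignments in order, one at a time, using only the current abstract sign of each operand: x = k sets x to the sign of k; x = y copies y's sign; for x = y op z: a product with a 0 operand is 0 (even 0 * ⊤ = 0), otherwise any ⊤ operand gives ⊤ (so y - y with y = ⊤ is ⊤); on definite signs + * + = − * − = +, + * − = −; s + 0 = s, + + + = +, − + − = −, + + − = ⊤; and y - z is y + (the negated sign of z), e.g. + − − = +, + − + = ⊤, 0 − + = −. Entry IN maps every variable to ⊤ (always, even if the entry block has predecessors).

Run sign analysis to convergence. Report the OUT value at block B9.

Converged values:
  B0:  IN=(all ⊤)  OUT=(all ⊤)
  B1:  IN=(all ⊤)  OUT=(all ⊤)
  B2:  IN=(all ⊤)  OUT=(all ⊤)
  B3:  IN=(all ⊤)  OUT=(all ⊤)
  B4:  IN=(all ⊤)  OUT={d:0; rest ⊤}
  B5:  IN={d:0; rest ⊤}  OUT={d:0; rest ⊤}
  B6:  IN={d:0; rest ⊤}  OUT={d:0, f:+; rest ⊤}
  B7:  IN={d:0, f:+; rest ⊤}  OUT={b:+, d:0, f:+; rest ⊤}
  B8:  IN={b:+, d:0, f:+; rest ⊤}  OUT={b:+, d:-, f:+; rest ⊤}
  B9:  IN={b:+, d:-, f:+; rest ⊤}  OUT={b:+, d:-, f:+; rest ⊤}

Merge at B9: IN[B9] = OUT[B8] = {a: ⊤, b: +, c: ⊤, d: -, e: ⊤, f: +}
Applying B9's transfer function to that IN value gives OUT[B9] (row B9 above).

Answer: {a: ⊤, b: +, c: ⊤, d: -, e: ⊤, f: +}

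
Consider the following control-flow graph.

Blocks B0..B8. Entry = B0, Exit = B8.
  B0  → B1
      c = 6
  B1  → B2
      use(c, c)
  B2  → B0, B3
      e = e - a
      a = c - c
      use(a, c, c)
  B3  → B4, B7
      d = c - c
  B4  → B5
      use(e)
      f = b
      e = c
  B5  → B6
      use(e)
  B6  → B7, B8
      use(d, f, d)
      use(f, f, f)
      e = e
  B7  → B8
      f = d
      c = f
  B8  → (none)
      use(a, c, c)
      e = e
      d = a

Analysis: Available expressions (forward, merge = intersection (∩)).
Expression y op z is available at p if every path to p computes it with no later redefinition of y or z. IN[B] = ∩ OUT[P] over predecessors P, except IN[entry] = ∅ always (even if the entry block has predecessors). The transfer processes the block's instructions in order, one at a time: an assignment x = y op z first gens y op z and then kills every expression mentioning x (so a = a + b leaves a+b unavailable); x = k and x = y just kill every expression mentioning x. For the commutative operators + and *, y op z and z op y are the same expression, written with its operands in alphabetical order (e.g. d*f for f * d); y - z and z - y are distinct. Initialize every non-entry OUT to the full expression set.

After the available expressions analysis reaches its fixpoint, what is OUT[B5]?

Per-block solution:
  B0:   IN={}   OUT={}
  B1:   IN={}   OUT={}
  B2:   IN={}   OUT={c-c}
  B3:   IN={c-c}   OUT={c-c}
  B4:   IN={c-c}   OUT={c-c}
  B5:   IN={c-c}   OUT={c-c}
  B6:   IN={c-c}   OUT={c-c}
  B7:   IN={c-c}   OUT={}
  B8:   IN={}   OUT={}

Merge at B5: IN[B5] = OUT[B4] = {c-c}
Applying B5's transfer function to that IN value gives OUT[B5] (row B5 above).

Answer: {c-c}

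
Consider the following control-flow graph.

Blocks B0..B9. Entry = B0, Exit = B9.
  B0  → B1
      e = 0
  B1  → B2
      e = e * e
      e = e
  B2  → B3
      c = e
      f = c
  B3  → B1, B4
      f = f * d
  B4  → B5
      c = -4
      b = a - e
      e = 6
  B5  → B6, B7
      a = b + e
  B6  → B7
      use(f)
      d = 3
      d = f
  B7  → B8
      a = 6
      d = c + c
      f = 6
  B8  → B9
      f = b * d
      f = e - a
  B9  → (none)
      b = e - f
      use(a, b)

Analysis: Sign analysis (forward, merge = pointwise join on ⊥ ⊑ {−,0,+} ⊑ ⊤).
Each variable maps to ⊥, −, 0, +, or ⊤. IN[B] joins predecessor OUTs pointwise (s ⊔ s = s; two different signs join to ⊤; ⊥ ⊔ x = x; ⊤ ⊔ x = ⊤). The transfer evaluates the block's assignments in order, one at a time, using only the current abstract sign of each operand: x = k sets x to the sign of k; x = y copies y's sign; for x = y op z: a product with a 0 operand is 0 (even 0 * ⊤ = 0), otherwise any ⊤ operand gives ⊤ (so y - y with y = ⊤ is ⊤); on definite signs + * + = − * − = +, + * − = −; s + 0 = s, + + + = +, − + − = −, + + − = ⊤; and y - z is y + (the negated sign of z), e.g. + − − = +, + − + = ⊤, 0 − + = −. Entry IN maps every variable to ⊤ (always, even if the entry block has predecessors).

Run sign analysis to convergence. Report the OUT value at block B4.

Converged values:
  B0:  IN=(all ⊤)  OUT={e:0; rest ⊤}
  B1:  IN={e:0; rest ⊤}  OUT={e:0; rest ⊤}
  B2:  IN={e:0; rest ⊤}  OUT={c:0, e:0, f:0; rest ⊤}
  B3:  IN={c:0, e:0, f:0; rest ⊤}  OUT={c:0, e:0, f:0; rest ⊤}
  B4:  IN={c:0, e:0, f:0; rest ⊤}  OUT={c:-, e:+, f:0; rest ⊤}
  B5:  IN={c:-, e:+, f:0; rest ⊤}  OUT={c:-, e:+, f:0; rest ⊤}
  B6:  IN={c:-, e:+, f:0; rest ⊤}  OUT={c:-, d:0, e:+, f:0; rest ⊤}
  B7:  IN={c:-, e:+, f:0; rest ⊤}  OUT={a:+, c:-, d:-, e:+, f:+; rest ⊤}
  B8:  IN={a:+, c:-, d:-, e:+, f:+; rest ⊤}  OUT={a:+, c:-, d:-, e:+; rest ⊤}
  B9:  IN={a:+, c:-, d:-, e:+; rest ⊤}  OUT={a:+, c:-, d:-, e:+; rest ⊤}

Merge at B4: IN[B4] = OUT[B3] = {a: ⊤, b: ⊤, c: 0, d: ⊤, e: 0, f: 0}
Applying B4's transfer function to that IN value gives OUT[B4] (row B4 above).

Answer: {a: ⊤, b: ⊤, c: -, d: ⊤, e: +, f: 0}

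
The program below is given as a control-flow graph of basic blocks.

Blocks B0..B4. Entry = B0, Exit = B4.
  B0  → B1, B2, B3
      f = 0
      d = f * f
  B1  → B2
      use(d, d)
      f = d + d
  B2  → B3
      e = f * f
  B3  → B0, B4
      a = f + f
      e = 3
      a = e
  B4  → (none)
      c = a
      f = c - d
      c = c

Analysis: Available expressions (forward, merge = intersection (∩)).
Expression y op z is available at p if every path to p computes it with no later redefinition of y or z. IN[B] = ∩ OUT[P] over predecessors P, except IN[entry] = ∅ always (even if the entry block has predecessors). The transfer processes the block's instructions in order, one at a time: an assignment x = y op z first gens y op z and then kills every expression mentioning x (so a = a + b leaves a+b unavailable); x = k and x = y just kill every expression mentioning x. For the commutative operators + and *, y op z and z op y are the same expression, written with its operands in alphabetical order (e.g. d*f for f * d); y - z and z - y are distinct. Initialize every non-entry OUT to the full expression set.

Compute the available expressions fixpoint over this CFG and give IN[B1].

Converged values:
  B0:   IN={}   OUT={f*f}
  B1:   IN={f*f}   OUT={d+d}
  B2:   IN={}   OUT={f*f}
  B3:   IN={f*f}   OUT={f*f, f+f}
  B4:   IN={f*f, f+f}   OUT={}

Merge at B1: IN[B1] = OUT[B0] = {f*f}

Answer: {f*f}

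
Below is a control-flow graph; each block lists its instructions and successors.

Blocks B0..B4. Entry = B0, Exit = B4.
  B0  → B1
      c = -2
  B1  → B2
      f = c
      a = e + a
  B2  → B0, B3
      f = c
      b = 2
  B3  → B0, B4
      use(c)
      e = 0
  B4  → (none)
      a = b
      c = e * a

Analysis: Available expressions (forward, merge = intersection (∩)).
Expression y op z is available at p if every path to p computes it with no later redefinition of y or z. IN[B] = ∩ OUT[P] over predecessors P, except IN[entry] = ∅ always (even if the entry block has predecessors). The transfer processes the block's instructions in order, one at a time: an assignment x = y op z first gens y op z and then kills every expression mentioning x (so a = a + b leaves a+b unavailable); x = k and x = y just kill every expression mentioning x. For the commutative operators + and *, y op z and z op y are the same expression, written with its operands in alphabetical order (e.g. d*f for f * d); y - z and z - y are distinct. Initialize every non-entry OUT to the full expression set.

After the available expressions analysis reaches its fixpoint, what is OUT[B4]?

Answer: {a*e}

Derivation:
Converged values:
  B0: | IN={} | OUT={}
  B1: | IN={} | OUT={}
  B2: | IN={} | OUT={}
  B3: | IN={} | OUT={}
  B4: | IN={} | OUT={a*e}

Merge at B4: IN[B4] = OUT[B3] = {}
Applying B4's transfer function to that IN value gives OUT[B4] (row B4 above).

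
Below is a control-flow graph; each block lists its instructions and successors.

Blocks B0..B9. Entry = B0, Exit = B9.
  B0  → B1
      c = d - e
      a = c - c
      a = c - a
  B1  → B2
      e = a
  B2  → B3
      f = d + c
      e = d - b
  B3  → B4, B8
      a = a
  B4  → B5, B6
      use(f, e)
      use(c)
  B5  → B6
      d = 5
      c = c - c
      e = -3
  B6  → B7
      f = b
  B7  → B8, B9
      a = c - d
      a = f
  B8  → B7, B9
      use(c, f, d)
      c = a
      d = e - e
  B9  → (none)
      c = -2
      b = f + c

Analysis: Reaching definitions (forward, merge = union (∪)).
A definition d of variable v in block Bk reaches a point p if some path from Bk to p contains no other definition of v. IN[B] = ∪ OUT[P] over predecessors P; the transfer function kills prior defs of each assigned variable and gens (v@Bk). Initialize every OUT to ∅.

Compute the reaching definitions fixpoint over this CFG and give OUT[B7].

Converged values:
  B0: | IN={} | OUT={a@B0, c@B0}
  B1: | IN={a@B0, c@B0} | OUT={a@B0, c@B0, e@B1}
  B2: | IN={a@B0, c@B0, e@B1} | OUT={a@B0, c@B0, e@B2, f@B2}
  B3: | IN={a@B0, c@B0, e@B2, f@B2} | OUT={a@B3, c@B0, e@B2, f@B2}
  B4: | IN={a@B3, c@B0, e@B2, f@B2} | OUT={a@B3, c@B0, e@B2, f@B2}
  B5: | IN={a@B3, c@B0, e@B2, f@B2} | OUT={a@B3, c@B5, d@B5, e@B5, f@B2}
  B6: | IN={a@B3, c@B0, c@B5, d@B5, e@B2, e@B5, f@B2} | OUT={a@B3, c@B0, c@B5, d@B5, e@B2, e@B5, f@B6}
  B7: | IN={a@B3, a@B7, c@B0, c@B5, c@B8, d@B5, d@B8, e@B2, e@B5, f@B2, f@B6} | OUT={a@B7, c@B0, c@B5, c@B8, d@B5, d@B8, e@B2, e@B5, f@B2, f@B6}
  B8: | IN={a@B3, a@B7, c@B0, c@B5, c@B8, d@B5, d@B8, e@B2, e@B5, f@B2, f@B6} | OUT={a@B3, a@B7, c@B8, d@B8, e@B2, e@B5, f@B2, f@B6}
  B9: | IN={a@B3, a@B7, c@B0, c@B5, c@B8, d@B5, d@B8, e@B2, e@B5, f@B2, f@B6} | OUT={a@B3, a@B7, b@B9, c@B9, d@B5, d@B8, e@B2, e@B5, f@B2, f@B6}

Merge at B7: IN[B7] = OUT[B6] ⊔ OUT[B8] = {a@B3, a@B7, c@B0, c@B5, c@B8, d@B5, d@B8, e@B2, e@B5, f@B2, f@B6}
Applying B7's transfer function to that IN value gives OUT[B7] (row B7 above).

Answer: {a@B7, c@B0, c@B5, c@B8, d@B5, d@B8, e@B2, e@B5, f@B2, f@B6}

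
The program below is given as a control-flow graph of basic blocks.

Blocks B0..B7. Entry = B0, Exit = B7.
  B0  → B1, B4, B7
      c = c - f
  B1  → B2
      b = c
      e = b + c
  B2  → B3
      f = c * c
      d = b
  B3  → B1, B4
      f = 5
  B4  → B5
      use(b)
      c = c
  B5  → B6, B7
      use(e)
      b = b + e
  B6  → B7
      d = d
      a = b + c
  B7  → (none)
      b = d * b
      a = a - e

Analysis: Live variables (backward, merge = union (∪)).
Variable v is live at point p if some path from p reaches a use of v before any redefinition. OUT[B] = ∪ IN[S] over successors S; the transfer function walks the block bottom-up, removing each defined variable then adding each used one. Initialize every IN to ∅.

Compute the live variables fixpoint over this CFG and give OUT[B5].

Converged values:
  B0:   IN={a, b, c, d, e, f}   OUT={a, b, c, d, e}
  B1:   IN={a, c}   OUT={a, b, c, e}
  B2:   IN={a, b, c, e}   OUT={a, b, c, d, e}
  B3:   IN={a, b, c, d, e}   OUT={a, b, c, d, e}
  B4:   IN={a, b, c, d, e}   OUT={a, b, c, d, e}
  B5:   IN={a, b, c, d, e}   OUT={a, b, c, d, e}
  B6:   IN={b, c, d, e}   OUT={a, b, d, e}
  B7:   IN={a, b, d, e}   OUT={}

Merge at B5: OUT[B5] = IN[B6] ⊔ IN[B7] = {a, b, c, d, e}

Answer: {a, b, c, d, e}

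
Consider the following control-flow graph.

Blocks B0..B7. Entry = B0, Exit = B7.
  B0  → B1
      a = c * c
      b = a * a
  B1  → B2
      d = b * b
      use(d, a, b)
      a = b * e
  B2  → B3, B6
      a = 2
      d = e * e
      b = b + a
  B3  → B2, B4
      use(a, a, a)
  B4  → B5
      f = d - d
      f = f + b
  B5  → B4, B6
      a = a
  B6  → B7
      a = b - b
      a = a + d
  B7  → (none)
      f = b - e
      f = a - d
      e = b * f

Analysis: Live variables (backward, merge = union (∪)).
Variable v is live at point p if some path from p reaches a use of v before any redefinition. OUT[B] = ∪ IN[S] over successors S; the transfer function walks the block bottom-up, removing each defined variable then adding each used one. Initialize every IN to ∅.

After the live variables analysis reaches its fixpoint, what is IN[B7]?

Fixpoint table:
  B0:   IN={c, e}   OUT={a, b, e}
  B1:   IN={a, b, e}   OUT={b, e}
  B2:   IN={b, e}   OUT={a, b, d, e}
  B3:   IN={a, b, d, e}   OUT={a, b, d, e}
  B4:   IN={a, b, d, e}   OUT={a, b, d, e}
  B5:   IN={a, b, d, e}   OUT={a, b, d, e}
  B6:   IN={b, d, e}   OUT={a, b, d, e}
  B7:   IN={a, b, d, e}   OUT={}

B7 is the boundary node: OUT[B7] = {}
Applying B7's transfer function to that OUT value gives IN[B7] (row B7 above).

Answer: {a, b, d, e}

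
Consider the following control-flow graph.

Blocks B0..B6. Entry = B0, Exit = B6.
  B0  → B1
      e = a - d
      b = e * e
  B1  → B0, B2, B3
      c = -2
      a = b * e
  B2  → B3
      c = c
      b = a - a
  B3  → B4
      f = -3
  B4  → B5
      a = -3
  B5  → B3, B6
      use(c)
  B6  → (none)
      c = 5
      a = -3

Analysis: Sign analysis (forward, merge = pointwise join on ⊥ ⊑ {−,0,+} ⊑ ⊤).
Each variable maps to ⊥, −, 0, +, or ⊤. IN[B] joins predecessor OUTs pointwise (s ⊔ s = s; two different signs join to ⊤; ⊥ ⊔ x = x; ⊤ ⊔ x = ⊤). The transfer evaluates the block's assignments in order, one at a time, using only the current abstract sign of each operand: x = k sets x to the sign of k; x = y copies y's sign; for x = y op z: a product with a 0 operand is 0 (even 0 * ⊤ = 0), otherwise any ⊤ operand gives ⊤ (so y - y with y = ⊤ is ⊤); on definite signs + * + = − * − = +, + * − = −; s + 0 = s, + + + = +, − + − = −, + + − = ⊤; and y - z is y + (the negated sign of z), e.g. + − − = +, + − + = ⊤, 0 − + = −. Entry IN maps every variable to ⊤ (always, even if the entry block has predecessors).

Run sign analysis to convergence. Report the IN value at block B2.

Answer: {a: ⊤, b: ⊤, c: -, d: ⊤, e: ⊤, f: ⊤}

Derivation:
Per-block solution:
  B0:   IN=(all ⊤)   OUT=(all ⊤)
  B1:   IN=(all ⊤)   OUT={c:-; rest ⊤}
  B2:   IN={c:-; rest ⊤}   OUT={c:-; rest ⊤}
  B3:   IN={c:-; rest ⊤}   OUT={c:-, f:-; rest ⊤}
  B4:   IN={c:-, f:-; rest ⊤}   OUT={a:-, c:-, f:-; rest ⊤}
  B5:   IN={a:-, c:-, f:-; rest ⊤}   OUT={a:-, c:-, f:-; rest ⊤}
  B6:   IN={a:-, c:-, f:-; rest ⊤}   OUT={a:-, c:+, f:-; rest ⊤}

Merge at B2: IN[B2] = OUT[B1] = {a: ⊤, b: ⊤, c: -, d: ⊤, e: ⊤, f: ⊤}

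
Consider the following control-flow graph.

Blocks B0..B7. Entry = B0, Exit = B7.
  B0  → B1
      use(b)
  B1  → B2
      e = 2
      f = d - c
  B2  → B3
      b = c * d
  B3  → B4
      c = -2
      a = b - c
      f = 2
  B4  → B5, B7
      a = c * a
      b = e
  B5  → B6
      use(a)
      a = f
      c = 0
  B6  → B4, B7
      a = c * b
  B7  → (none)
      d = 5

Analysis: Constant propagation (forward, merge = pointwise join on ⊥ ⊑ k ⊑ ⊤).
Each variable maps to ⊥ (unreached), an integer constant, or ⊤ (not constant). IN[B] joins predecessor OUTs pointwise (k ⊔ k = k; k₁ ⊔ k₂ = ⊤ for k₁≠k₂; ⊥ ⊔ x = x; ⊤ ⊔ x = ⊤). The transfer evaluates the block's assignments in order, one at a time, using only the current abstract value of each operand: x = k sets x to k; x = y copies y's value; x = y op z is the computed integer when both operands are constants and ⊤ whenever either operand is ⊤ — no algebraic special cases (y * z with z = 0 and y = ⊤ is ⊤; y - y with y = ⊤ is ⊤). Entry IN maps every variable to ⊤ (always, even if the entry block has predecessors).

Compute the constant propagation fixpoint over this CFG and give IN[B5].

Answer: {a: ⊤, b: 2, c: ⊤, d: ⊤, e: 2, f: 2}

Derivation:
Per-block solution:
  B0:   IN=(all ⊤)   OUT=(all ⊤)
  B1:   IN=(all ⊤)   OUT={e:2; rest ⊤}
  B2:   IN={e:2; rest ⊤}   OUT={e:2; rest ⊤}
  B3:   IN={e:2; rest ⊤}   OUT={c:-2, e:2, f:2; rest ⊤}
  B4:   IN={e:2, f:2; rest ⊤}   OUT={b:2, e:2, f:2; rest ⊤}
  B5:   IN={b:2, e:2, f:2; rest ⊤}   OUT={a:2, b:2, c:0, e:2, f:2; rest ⊤}
  B6:   IN={a:2, b:2, c:0, e:2, f:2; rest ⊤}   OUT={a:0, b:2, c:0, e:2, f:2; rest ⊤}
  B7:   IN={b:2, e:2, f:2; rest ⊤}   OUT={b:2, d:5, e:2, f:2; rest ⊤}

Merge at B5: IN[B5] = OUT[B4] = {a: ⊤, b: 2, c: ⊤, d: ⊤, e: 2, f: 2}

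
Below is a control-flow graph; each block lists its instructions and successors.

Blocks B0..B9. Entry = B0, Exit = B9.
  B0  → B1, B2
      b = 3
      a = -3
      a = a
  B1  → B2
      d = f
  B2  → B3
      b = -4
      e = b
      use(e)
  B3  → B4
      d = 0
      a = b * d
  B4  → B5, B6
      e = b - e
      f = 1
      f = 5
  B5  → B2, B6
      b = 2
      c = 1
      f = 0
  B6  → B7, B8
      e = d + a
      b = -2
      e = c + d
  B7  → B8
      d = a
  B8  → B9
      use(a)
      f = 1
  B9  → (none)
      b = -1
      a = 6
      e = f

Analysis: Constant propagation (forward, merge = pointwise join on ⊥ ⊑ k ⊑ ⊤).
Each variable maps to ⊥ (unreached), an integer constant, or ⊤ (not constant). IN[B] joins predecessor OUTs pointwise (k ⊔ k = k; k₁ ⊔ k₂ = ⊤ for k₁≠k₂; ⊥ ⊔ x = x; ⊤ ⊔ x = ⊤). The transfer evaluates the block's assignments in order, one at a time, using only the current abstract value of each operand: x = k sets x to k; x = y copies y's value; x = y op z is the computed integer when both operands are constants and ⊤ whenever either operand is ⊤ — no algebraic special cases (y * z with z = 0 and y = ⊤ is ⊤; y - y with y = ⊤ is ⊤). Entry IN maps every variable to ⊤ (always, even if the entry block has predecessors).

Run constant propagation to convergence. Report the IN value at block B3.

Per-block solution:
  B0:  IN=(all ⊤)  OUT={a:-3, b:3; rest ⊤}
  B1:  IN={a:-3, b:3; rest ⊤}  OUT={a:-3, b:3; rest ⊤}
  B2:  IN=(all ⊤)  OUT={b:-4, e:-4; rest ⊤}
  B3:  IN={b:-4, e:-4; rest ⊤}  OUT={a:0, b:-4, d:0, e:-4; rest ⊤}
  B4:  IN={a:0, b:-4, d:0, e:-4; rest ⊤}  OUT={a:0, b:-4, d:0, e:0, f:5; rest ⊤}
  B5:  IN={a:0, b:-4, d:0, e:0, f:5; rest ⊤}  OUT={a:0, b:2, c:1, d:0, e:0, f:0; rest ⊤}
  B6:  IN={a:0, d:0, e:0; rest ⊤}  OUT={a:0, b:-2, d:0; rest ⊤}
  B7:  IN={a:0, b:-2, d:0; rest ⊤}  OUT={a:0, b:-2, d:0; rest ⊤}
  B8:  IN={a:0, b:-2, d:0; rest ⊤}  OUT={a:0, b:-2, d:0, f:1; rest ⊤}
  B9:  IN={a:0, b:-2, d:0, f:1; rest ⊤}  OUT={a:6, b:-1, d:0, e:1, f:1; rest ⊤}

Merge at B3: IN[B3] = OUT[B2] = {a: ⊤, b: -4, c: ⊤, d: ⊤, e: -4, f: ⊤}

Answer: {a: ⊤, b: -4, c: ⊤, d: ⊤, e: -4, f: ⊤}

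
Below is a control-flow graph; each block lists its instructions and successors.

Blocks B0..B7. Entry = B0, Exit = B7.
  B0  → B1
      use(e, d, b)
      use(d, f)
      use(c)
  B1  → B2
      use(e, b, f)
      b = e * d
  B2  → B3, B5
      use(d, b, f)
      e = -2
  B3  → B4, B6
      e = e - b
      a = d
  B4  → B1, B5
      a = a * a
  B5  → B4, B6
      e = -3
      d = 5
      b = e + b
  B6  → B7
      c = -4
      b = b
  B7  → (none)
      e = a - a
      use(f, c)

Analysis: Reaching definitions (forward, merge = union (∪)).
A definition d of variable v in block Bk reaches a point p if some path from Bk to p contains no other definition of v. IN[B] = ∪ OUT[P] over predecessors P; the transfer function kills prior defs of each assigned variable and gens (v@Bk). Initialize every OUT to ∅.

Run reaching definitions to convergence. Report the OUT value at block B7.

Answer: {a@B3, a@B4, b@B6, c@B6, d@B5, e@B7}

Trace:
Converged values:
  B0: | IN={} | OUT={}
  B1: | IN={a@B4, b@B1, b@B5, d@B5, e@B3, e@B5} | OUT={a@B4, b@B1, d@B5, e@B3, e@B5}
  B2: | IN={a@B4, b@B1, d@B5, e@B3, e@B5} | OUT={a@B4, b@B1, d@B5, e@B2}
  B3: | IN={a@B4, b@B1, d@B5, e@B2} | OUT={a@B3, b@B1, d@B5, e@B3}
  B4: | IN={a@B3, a@B4, b@B1, b@B5, d@B5, e@B3, e@B5} | OUT={a@B4, b@B1, b@B5, d@B5, e@B3, e@B5}
  B5: | IN={a@B4, b@B1, b@B5, d@B5, e@B2, e@B3, e@B5} | OUT={a@B4, b@B5, d@B5, e@B5}
  B6: | IN={a@B3, a@B4, b@B1, b@B5, d@B5, e@B3, e@B5} | OUT={a@B3, a@B4, b@B6, c@B6, d@B5, e@B3, e@B5}
  B7: | IN={a@B3, a@B4, b@B6, c@B6, d@B5, e@B3, e@B5} | OUT={a@B3, a@B4, b@B6, c@B6, d@B5, e@B7}

Merge at B7: IN[B7] = OUT[B6] = {a@B3, a@B4, b@B6, c@B6, d@B5, e@B3, e@B5}
Applying B7's transfer function to that IN value gives OUT[B7] (row B7 above).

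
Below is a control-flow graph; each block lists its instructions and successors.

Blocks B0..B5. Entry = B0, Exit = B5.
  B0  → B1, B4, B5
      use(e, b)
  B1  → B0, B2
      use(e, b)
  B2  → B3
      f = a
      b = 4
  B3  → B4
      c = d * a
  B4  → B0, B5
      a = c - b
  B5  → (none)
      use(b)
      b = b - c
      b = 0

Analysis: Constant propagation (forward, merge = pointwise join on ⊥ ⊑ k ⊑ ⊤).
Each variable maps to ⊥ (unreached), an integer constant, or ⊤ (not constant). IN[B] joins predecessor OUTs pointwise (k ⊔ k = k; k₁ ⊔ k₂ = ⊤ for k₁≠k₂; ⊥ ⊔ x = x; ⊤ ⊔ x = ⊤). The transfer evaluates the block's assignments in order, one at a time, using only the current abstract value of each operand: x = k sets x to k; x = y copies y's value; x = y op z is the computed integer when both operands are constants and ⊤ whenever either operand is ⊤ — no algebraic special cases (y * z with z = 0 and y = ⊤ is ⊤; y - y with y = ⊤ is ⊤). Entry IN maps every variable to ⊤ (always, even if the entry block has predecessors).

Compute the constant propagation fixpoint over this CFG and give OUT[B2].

Per-block solution:
  B0: | IN=(all ⊤) | OUT=(all ⊤)
  B1: | IN=(all ⊤) | OUT=(all ⊤)
  B2: | IN=(all ⊤) | OUT={b:4; rest ⊤}
  B3: | IN={b:4; rest ⊤} | OUT={b:4; rest ⊤}
  B4: | IN=(all ⊤) | OUT=(all ⊤)
  B5: | IN=(all ⊤) | OUT={b:0; rest ⊤}

Merge at B2: IN[B2] = OUT[B1] = {a: ⊤, b: ⊤, c: ⊤, d: ⊤, e: ⊤, f: ⊤}
Applying B2's transfer function to that IN value gives OUT[B2] (row B2 above).

Answer: {a: ⊤, b: 4, c: ⊤, d: ⊤, e: ⊤, f: ⊤}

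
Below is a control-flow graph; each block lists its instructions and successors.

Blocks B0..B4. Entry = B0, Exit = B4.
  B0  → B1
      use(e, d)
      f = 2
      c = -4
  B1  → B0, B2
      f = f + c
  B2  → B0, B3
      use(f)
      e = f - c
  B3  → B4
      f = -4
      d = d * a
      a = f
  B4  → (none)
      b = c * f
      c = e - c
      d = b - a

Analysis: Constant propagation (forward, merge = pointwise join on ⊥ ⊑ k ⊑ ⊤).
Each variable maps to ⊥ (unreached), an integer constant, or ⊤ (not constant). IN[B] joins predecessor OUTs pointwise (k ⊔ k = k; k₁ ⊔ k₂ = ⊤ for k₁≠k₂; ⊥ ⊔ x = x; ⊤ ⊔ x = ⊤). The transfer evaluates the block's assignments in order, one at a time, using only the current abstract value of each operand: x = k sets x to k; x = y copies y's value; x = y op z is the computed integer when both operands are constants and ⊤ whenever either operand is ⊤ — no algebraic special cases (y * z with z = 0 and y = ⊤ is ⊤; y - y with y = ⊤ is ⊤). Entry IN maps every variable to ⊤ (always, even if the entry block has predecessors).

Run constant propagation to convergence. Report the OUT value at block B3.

Answer: {a: -4, b: ⊤, c: -4, d: ⊤, e: 2, f: -4}

Working:
Converged values:
  B0:   IN=(all ⊤)   OUT={c:-4, f:2; rest ⊤}
  B1:   IN={c:-4, f:2; rest ⊤}   OUT={c:-4, f:-2; rest ⊤}
  B2:   IN={c:-4, f:-2; rest ⊤}   OUT={c:-4, e:2, f:-2; rest ⊤}
  B3:   IN={c:-4, e:2, f:-2; rest ⊤}   OUT={a:-4, c:-4, e:2, f:-4; rest ⊤}
  B4:   IN={a:-4, c:-4, e:2, f:-4; rest ⊤}   OUT={a:-4, b:16, c:6, d:20, e:2, f:-4; rest ⊤}

Merge at B3: IN[B3] = OUT[B2] = {a: ⊤, b: ⊤, c: -4, d: ⊤, e: 2, f: -2}
Applying B3's transfer function to that IN value gives OUT[B3] (row B3 above).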